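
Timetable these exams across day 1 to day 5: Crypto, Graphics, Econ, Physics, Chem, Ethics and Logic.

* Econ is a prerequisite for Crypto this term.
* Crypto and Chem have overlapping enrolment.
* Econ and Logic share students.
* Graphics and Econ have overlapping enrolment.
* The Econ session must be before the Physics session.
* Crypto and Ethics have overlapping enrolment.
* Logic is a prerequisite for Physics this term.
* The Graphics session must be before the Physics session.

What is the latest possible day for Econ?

Downstream work caps Econ at day 4.
Econ at day 4 is achievable: Econ in day 4, Logic in day 1, Chem in day 1, Crypto in day 5, Graphics in day 1, Physics in day 5, Ethics in day 1.

day 4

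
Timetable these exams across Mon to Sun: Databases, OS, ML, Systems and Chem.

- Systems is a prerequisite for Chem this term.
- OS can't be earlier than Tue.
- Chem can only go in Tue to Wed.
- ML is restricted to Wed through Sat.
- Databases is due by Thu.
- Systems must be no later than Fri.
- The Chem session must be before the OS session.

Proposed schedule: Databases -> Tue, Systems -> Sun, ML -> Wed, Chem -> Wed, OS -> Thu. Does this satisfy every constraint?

No — it violates: Systems must be no later than Fri

ML is restricted to Wed through Sat — holds.
Systems is a prerequisite for Chem this term — violated.
Databases is due by Thu — holds.
Chem can only go in Tue to Wed — holds.
The Chem session must be before the OS session — holds.
Systems must be no later than Fri — violated.
OS can't be earlier than Tue — holds.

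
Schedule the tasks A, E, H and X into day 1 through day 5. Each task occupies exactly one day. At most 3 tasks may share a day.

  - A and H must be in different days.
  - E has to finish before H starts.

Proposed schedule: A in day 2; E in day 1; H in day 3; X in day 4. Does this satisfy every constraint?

Yes

E has to finish before H starts — holds.
A and H must be in different days — holds.
At most 3 tasks may share a day — holds.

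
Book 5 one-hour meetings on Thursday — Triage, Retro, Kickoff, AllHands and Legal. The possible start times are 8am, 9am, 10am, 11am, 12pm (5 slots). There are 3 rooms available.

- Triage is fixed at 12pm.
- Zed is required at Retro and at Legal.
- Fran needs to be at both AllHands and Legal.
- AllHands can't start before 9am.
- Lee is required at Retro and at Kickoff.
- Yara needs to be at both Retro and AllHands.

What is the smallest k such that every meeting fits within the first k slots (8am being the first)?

5

With at most 3 per slot and 5 meetings, at least 2 slots are needed.
Triage can't be placed before 12pm — that is slot 5 counting from 8am — so the schedule must run through at least 5 slots.
5 works (last occupied slot: 12pm): for example Retro=8am; Legal=10am; Kickoff=9am; Triage=12pm; AllHands=9am.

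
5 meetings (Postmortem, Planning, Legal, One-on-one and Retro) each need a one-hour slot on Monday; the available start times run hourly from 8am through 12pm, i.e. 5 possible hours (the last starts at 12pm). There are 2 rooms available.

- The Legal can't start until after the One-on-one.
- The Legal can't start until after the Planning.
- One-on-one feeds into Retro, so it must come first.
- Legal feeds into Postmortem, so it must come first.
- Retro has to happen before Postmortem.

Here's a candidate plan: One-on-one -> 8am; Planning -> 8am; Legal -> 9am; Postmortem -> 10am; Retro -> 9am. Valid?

One-on-one feeds into Retro, so it must come first — holds.
The Legal can't start until after the Planning — holds.
There are 2 rooms available — holds.
Retro has to happen before Postmortem — holds.
The Legal can't start until after the One-on-one — holds.
Legal feeds into Postmortem, so it must come first — holds.

Valid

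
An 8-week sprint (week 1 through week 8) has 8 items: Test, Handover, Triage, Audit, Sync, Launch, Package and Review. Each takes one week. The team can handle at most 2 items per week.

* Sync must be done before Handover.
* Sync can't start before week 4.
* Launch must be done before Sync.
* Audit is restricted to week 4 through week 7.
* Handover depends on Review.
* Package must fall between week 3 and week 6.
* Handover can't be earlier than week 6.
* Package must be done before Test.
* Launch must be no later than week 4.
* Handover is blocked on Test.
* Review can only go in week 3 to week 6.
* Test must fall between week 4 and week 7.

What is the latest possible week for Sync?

week 7

Sync is available from week 4; downstream work caps Sync at week 7.
Sync at week 7 is achievable: Review -> week 3, Test -> week 4, Handover -> week 8, Sync -> week 7, Package -> week 3, Launch -> week 1, Triage -> week 1, Audit -> week 4.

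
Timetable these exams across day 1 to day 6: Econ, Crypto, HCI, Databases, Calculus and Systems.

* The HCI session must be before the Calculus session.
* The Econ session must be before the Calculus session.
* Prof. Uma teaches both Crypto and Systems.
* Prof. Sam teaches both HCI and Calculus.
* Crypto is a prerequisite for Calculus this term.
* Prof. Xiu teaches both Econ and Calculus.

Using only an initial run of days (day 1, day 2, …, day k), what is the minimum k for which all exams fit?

The precedence chain requires at least 2 distinct days.
2 works (last occupied day: day 2): for example Crypto -> day 1; Databases -> day 1; Systems -> day 2; Econ -> day 1; HCI -> day 1; Calculus -> day 2.

2 days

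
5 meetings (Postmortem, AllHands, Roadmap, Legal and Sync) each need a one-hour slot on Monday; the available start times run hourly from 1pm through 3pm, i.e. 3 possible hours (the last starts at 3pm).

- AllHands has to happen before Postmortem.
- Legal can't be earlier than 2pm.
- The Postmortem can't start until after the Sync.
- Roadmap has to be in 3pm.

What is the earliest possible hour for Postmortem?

Precedence pushes Postmortem to at least 2pm.
Postmortem at 2pm is achievable: Legal=2pm; Roadmap=3pm; Sync=1pm; AllHands=1pm; Postmortem=2pm.

2pm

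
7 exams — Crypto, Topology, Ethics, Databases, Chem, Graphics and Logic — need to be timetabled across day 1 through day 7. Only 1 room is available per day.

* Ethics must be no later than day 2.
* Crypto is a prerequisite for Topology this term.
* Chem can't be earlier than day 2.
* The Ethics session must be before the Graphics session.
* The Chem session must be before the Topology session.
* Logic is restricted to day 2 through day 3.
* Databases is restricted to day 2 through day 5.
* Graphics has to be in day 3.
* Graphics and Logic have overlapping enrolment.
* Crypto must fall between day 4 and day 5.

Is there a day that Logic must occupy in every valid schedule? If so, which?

Logic's window is day 2–day 3.
Graphics is fixed at day 3, and Logic can't share a day with Graphics.
So Logic must be day 2.

day 2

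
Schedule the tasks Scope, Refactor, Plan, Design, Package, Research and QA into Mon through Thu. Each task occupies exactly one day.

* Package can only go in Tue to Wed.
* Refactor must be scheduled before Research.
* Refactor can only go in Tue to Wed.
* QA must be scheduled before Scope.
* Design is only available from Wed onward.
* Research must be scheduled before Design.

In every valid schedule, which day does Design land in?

Design is available from Wed; precedence pushes Design to at least Thu.
So Design is pinned to Thu.

Thu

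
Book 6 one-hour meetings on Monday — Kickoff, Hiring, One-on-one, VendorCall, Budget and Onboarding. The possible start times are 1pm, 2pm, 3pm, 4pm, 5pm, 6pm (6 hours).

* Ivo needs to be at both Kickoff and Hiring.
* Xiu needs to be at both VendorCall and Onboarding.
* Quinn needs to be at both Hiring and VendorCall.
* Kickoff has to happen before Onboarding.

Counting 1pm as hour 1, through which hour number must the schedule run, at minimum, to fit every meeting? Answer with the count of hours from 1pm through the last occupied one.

2 hours

The precedence chain requires at least 2 distinct hours.
2 works (last occupied hour: 2pm): for example One-on-one in 1pm, Onboarding in 2pm, Kickoff in 1pm, Hiring in 2pm, VendorCall in 1pm, Budget in 1pm.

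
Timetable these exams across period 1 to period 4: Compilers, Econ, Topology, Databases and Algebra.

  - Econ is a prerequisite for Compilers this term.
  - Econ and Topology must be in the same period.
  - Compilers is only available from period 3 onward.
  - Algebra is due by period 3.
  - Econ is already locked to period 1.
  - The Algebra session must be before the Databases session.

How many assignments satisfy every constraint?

Splitting on Compilers: it can be period 3 (6), period 4 (6). Listing each branch's schedules as (Econ, Topology, Databases, Algebra) by period number:
Compilers=period 3: (1,1,2,1) (1,1,3,1) (1,1,3,2) (1,1,4,1) (1,1,4,2) (1,1,4,3) — 6.
Compilers=period 4: (1,1,2,1) (1,1,3,1) (1,1,3,2) (1,1,4,1) (1,1,4,2) (1,1,4,3) — 6.
Summing: 6 + 6 = 12.

12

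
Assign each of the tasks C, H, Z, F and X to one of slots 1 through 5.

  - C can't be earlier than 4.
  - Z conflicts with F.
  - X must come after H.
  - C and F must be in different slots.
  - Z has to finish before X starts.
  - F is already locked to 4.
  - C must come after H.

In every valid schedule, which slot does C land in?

5

C's window is 4–5.
F is fixed at 4, and C can't share a slot with F.
So C must be 5.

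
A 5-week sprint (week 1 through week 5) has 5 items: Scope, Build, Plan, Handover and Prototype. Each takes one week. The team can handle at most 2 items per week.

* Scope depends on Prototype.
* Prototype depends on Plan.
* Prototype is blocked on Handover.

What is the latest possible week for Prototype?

Precedence pushes Prototype to at least week 2; downstream work caps Prototype at week 4.
Prototype at week 4 is achievable: Build -> week 2; Prototype -> week 4; Plan -> week 1; Handover -> week 1; Scope -> week 5.

week 4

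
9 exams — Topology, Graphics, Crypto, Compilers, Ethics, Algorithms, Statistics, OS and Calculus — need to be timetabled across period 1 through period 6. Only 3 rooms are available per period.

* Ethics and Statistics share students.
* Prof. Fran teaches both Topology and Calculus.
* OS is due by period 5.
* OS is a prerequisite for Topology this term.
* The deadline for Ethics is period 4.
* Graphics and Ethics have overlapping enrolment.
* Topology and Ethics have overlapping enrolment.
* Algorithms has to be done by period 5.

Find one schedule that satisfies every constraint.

Compilers -> period 3; Ethics -> period 1; Algorithms -> period 1; Topology -> period 2; Calculus -> period 3; OS -> period 1; Graphics -> period 2; Crypto -> period 2; Statistics -> period 3

Checking: OS(period 1) before Topology(period 2); Topology(period 2) != Calculus(period 3); Graphics(period 2) != Ethics(period 1); Ethics(period 1) != Statistics(period 3); Topology(period 2) != Ethics(period 1); Ethics=period 1 in [period 1,period 4]; OS=period 1 in [period 1,period 5]; Algorithms=period 1 in [period 1,period 5]; max 3 per period (cap 3).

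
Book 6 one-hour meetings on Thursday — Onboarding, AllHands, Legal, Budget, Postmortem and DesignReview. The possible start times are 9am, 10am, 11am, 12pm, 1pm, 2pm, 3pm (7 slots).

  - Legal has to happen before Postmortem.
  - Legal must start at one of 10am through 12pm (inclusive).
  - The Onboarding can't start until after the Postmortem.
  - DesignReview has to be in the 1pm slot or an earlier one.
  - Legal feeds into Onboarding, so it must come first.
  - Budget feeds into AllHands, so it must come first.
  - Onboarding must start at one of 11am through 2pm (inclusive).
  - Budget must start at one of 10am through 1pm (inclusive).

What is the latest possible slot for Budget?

Budget is available from 10am; Budget's own window allows nothing later than 1pm.
Budget at 1pm is achievable: Onboarding in 12pm; Postmortem in 11am; DesignReview in 9am; Legal in 10am; Budget in 1pm; AllHands in 2pm.

1pm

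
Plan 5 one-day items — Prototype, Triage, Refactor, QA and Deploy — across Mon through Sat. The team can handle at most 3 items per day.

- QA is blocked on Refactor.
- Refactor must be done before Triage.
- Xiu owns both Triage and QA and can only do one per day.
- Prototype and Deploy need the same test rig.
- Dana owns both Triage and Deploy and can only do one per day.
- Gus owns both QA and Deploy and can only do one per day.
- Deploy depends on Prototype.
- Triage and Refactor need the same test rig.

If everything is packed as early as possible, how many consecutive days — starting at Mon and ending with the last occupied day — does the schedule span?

4 days

The precedence chain requires at least 2 distinct days.
With at most 3 per day and 5 tasks, at least 2 days are needed.
Those bounds only give 2; check 3 days directly (anything shorter is at least as hard).
Could 3 days be enough, i.e. nothing placed later than Wed? No: Deploy must come after Prototype (at Mon or later) → {Tue, Wed}; QA must come after Refactor (at Mon or later) → {Tue, Wed}; Refactor must come before QA (at Wed or earlier) → {Mon, Tue}; Triage must come after Refactor (at Mon or later) → {Tue, Wed}; Triage, QA and Deploy must all be in different days (Triage/QA can't share; Triage/Deploy can't share; QA/Deploy can't share), but they are limited to Triage in {Tue, Wed}, QA in {Tue, Wed}, Deploy in {Tue, Wed} — together just 2 days: 3 tasks can't fit in 2 distinct days.
So 3 days is not enough.
4 works (last occupied day: Thu): for example Deploy=Thu; QA=Wed; Prototype=Mon; Refactor=Mon; Triage=Tue.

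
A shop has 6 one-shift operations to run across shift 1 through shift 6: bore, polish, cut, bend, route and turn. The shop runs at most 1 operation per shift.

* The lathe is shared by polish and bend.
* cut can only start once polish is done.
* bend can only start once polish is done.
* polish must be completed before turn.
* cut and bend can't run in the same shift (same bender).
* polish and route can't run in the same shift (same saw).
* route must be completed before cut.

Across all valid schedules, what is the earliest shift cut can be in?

shift 3

Precedence pushes cut to at least shift 2.
cut at shift 3 is achievable: bend in shift 4, bore in shift 6, polish in shift 1, route in shift 2, cut in shift 3, turn in shift 5.
Nothing earlier works — the conflict and capacity constraints rule out every shift before shift 3.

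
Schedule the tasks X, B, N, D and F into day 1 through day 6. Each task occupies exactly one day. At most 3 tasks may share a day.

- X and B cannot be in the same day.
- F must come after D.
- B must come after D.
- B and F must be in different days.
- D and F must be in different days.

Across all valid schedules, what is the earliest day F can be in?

day 2

Precedence pushes F to at least day 2.
F at day 2 is achievable: F=day 2, D=day 1, X=day 1, B=day 3, N=day 1.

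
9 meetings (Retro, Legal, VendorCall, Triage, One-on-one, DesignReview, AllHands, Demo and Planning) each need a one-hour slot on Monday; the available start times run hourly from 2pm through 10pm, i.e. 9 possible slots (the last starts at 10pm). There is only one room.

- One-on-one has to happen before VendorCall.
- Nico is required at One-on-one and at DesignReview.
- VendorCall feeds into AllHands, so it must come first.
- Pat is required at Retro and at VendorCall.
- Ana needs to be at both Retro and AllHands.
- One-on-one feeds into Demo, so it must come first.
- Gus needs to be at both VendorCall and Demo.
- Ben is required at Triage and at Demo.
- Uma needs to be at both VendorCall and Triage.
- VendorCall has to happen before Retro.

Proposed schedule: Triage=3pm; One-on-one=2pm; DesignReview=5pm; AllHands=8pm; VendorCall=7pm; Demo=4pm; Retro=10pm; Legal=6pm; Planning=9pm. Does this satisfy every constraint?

Yes, all constraints hold

Gus needs to be at both VendorCall and Demo — holds.
VendorCall feeds into AllHands, so it must come first — holds.
VendorCall has to happen before Retro — holds.
One-on-one has to happen before VendorCall — holds.
Ana needs to be at both Retro and AllHands — holds.
Ben is required at Triage and at Demo — holds.
Uma needs to be at both VendorCall and Triage — holds.
One-on-one feeds into Demo, so it must come first — holds.
Pat is required at Retro and at VendorCall — holds.
Nico is required at One-on-one and at DesignReview — holds.
There is only one room — holds.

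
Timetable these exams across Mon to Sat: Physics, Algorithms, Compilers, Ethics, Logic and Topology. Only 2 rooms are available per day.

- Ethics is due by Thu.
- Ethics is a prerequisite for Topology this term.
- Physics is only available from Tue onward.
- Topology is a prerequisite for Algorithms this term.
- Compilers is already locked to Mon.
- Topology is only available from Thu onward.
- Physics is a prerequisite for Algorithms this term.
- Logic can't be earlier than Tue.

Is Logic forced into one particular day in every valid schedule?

Logic can be Tue (e.g. Algorithms=Fri, Topology=Thu, Physics=Tue, Logic=Tue, Ethics=Mon, Compilers=Mon) or Wed (e.g. Algorithms=Fri, Physics=Tue, Ethics=Mon, Logic=Wed, Topology=Thu, Compilers=Mon).

No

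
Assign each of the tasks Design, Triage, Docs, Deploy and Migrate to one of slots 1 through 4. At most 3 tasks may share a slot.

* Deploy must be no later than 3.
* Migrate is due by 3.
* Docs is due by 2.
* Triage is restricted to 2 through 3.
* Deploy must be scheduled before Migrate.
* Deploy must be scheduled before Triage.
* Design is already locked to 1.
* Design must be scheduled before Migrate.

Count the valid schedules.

10

Splitting on Triage: it can be 2 (4), 3 (6). Listing each branch's schedules as (Design, Docs, Deploy, Migrate):
Triage=2: (1,1,1,2) (1,1,1,3) (1,2,1,2) (1,2,1,3) — 4.
Triage=3: (1,1,1,2) (1,1,1,3) (1,1,2,3) (1,2,1,2) (1,2,1,3) (1,2,2,3) — 6.
Summing: 4 + 6 = 10.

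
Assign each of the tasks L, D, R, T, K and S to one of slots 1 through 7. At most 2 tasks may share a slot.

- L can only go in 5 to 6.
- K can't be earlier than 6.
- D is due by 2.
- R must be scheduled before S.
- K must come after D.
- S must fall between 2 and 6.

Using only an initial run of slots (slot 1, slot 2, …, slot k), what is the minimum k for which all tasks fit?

6

The precedence chain requires at least 2 distinct slots.
With at most 2 per slot and 6 tasks, at least 3 slots are needed.
K can't be placed before 6, so the schedule must run through at least slot 6.
6 works (last occupied slot: 6): for example T=2; D=1; K=6; S=2; R=1; L=5.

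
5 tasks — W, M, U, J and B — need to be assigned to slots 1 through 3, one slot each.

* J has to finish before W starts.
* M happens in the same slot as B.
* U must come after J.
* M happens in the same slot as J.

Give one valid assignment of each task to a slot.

B in 1; M in 1; W in 2; J in 1; U in 2

Checking: J(1) before W(2); J(1) before U(2); M = J = 1; M = B = 1.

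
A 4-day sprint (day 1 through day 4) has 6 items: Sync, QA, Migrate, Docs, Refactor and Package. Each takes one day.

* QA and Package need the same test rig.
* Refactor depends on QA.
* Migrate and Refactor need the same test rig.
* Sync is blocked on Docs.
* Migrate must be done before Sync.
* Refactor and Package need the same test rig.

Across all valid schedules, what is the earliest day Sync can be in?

Precedence pushes Sync to at least day 2.
Sync at day 2 is achievable: Migrate -> day 1, Sync -> day 2, Docs -> day 1, QA -> day 1, Package -> day 3, Refactor -> day 2.

day 2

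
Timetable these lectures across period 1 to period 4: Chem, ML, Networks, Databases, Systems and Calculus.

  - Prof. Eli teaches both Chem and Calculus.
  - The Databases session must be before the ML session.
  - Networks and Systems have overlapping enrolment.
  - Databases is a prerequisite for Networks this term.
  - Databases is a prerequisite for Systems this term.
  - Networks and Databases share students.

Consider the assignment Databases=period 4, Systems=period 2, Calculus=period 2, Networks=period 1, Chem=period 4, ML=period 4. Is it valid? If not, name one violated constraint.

No — it violates: Databases is a prerequisite for Networks this term

Prof. Eli teaches both Chem and Calculus — holds.
The Databases session must be before the ML session — violated.
Databases is a prerequisite for Systems this term — violated.
Databases is a prerequisite for Networks this term — violated.
Networks and Systems have overlapping enrolment — holds.
Networks and Databases share students — holds.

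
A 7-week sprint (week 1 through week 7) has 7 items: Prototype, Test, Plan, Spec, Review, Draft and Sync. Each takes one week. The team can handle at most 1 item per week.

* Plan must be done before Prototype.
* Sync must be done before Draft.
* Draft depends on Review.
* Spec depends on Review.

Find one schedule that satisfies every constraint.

Prototype=week 5, Plan=week 4, Review=week 1, Sync=week 2, Test=week 7, Draft=week 3, Spec=week 6

Checking: Review(week 1) before Spec(week 6); Review(week 1) before Draft(week 3); Sync(week 2) before Draft(week 3); Plan(week 4) before Prototype(week 5); max 1 per week (cap 1).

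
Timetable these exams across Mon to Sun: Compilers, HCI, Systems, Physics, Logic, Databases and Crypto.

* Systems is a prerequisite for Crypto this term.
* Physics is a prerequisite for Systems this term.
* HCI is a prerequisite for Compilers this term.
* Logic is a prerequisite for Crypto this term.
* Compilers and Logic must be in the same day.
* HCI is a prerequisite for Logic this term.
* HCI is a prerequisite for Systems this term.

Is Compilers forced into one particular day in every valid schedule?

No

Compilers can be Tue (e.g. Physics in Mon; Logic in Tue; HCI in Mon; Compilers in Tue; Databases in Mon; Crypto in Wed; Systems in Tue) or Wed (e.g. Databases in Mon; Physics in Mon; Crypto in Thu; Logic in Wed; HCI in Mon; Systems in Tue; Compilers in Wed).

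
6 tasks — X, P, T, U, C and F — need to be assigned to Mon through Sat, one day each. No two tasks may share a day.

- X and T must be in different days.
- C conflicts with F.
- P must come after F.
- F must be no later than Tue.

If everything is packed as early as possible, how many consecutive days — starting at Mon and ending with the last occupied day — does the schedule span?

6 days

The precedence chain requires at least 2 distinct days.
With at most 1 per day and 6 tasks, at least 6 days are needed.
6 works (last occupied day: Sat): for example X in Wed, P in Tue, F in Mon, C in Sat, U in Fri, T in Thu.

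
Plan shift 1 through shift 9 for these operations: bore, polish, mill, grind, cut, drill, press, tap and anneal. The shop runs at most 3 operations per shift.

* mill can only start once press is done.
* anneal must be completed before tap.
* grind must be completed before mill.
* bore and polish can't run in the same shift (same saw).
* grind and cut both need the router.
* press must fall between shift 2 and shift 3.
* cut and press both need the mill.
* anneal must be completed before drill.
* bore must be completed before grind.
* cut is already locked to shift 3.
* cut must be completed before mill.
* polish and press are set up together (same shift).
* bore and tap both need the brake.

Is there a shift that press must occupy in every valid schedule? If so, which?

press's window is shift 2–shift 3.
cut is fixed at shift 3, and press can't share a shift with cut.
So press must be shift 2.

shift 2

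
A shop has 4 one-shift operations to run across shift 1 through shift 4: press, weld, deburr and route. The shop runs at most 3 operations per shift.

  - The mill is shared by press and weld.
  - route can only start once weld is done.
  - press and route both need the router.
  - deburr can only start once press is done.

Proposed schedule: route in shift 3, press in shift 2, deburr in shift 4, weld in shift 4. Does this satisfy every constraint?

The shop runs at most 3 operations per shift — holds.
press and route both need the router — holds.
The mill is shared by press and weld — holds.
deburr can only start once press is done — holds.
route can only start once weld is done — violated.

No. route can only start once weld is done is not satisfied.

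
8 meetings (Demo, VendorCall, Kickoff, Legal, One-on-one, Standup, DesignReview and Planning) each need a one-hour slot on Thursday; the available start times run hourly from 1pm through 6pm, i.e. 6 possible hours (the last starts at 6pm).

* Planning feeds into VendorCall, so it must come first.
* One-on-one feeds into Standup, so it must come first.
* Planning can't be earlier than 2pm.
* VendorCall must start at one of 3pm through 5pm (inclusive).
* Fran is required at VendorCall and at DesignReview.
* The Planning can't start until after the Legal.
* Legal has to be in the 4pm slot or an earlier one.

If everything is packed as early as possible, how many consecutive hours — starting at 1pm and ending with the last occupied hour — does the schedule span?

3

The precedence chain requires at least 3 distinct hours.
3 works (last occupied hour: 3pm): for example Kickoff in 1pm; Standup in 2pm; Planning in 2pm; DesignReview in 1pm; VendorCall in 3pm; Demo in 1pm; Legal in 1pm; One-on-one in 1pm.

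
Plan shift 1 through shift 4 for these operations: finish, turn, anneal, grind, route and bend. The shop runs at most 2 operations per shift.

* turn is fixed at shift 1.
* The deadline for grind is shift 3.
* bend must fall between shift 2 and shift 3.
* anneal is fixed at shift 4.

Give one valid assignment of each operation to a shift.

finish -> shift 2; bend -> shift 2; route -> shift 3; anneal -> shift 4; grind -> shift 1; turn -> shift 1

Checking: grind=shift 1 in [shift 1,shift 3]; anneal=shift 4 in [shift 4,shift 4]; turn=shift 1 in [shift 1,shift 1]; bend=shift 2 in [shift 2,shift 3]; max 2 per shift (cap 2).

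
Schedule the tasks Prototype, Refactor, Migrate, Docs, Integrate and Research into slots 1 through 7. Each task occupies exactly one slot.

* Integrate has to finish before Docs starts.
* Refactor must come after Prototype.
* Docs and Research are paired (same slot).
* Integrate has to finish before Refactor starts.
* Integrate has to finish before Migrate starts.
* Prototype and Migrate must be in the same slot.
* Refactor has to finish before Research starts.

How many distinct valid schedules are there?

Splitting on Prototype: it can be 2 (10), 3 (12), 4 (9), 5 (4). Listing each branch's schedules as (Refactor, Migrate, Docs, Integrate, Research):
Prototype=2: (3,2,4,1,4) (3,2,5,1,5) (3,2,6,1,6) (3,2,7,1,7) (4,2,5,1,5) (4,2,6,1,6) (4,2,7,1,7) (5,2,6,1,6) (5,2,7,1,7) (6,2,7,1,7) — 10.
Prototype=3: (4,3,5,1,5) (4,3,5,2,5) (4,3,6,1,6) (4,3,6,2,6) (4,3,7,1,7) (4,3,7,2,7) (5,3,6,1,6) (5,3,6,2,6) (5,3,7,1,7) (5,3,7,2,7) (6,3,7,1,7) (6,3,7,2,7) — 12.
Prototype=4: (5,4,6,1,6) (5,4,6,2,6) (5,4,6,3,6) (5,4,7,1,7) (5,4,7,2,7) (5,4,7,3,7) (6,4,7,1,7) (6,4,7,2,7) (6,4,7,3,7) — 9.
Prototype=5: (6,5,7,1,7) (6,5,7,2,7) (6,5,7,3,7) (6,5,7,4,7) — 4.
Summing: 10 + 12 + 9 + 4 = 35.

35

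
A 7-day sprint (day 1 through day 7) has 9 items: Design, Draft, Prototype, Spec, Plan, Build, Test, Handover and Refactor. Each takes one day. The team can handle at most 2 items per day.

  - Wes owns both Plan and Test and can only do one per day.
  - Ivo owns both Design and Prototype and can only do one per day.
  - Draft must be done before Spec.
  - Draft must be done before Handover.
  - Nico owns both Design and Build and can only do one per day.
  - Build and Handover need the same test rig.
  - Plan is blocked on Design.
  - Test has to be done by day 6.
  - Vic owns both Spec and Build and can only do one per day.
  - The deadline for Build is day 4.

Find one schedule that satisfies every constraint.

Prototype=day 4, Build=day 1, Draft=day 2, Handover=day 4, Refactor=day 5, Plan=day 3, Design=day 2, Spec=day 3, Test=day 1

Checking: Design(day 2) before Plan(day 3); Draft(day 2) before Handover(day 4); Draft(day 2) before Spec(day 3); Spec(day 3) != Build(day 1); Design(day 2) != Prototype(day 4); Plan(day 3) != Test(day 1); Build(day 1) != Handover(day 4); Design(day 2) != Build(day 1); Build=day 1 in [day 1,day 4]; Test=day 1 in [day 1,day 6]; max 2 per day (cap 2).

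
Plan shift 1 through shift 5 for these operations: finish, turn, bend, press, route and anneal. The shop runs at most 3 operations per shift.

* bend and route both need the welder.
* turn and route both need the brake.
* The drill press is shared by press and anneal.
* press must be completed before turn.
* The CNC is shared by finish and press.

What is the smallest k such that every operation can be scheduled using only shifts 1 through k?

The precedence chain requires at least 2 distinct shifts.
With at most 3 per shift and 6 operations, at least 2 shifts are needed.
Could 2 shifts be enough, i.e. nothing placed later than shift 2? No: turn must come after press (at shift 1 or later) → {shift 2}; press must come before turn (at shift 2 or earlier) → {shift 1}; anneal can't share with press (shift 1) → {shift 2}; route can't share with turn (shift 2) → {shift 1}; finish can't share with press (shift 1) → {shift 2}; bend can't use shift 2, already full with finish, turn and anneal (limit 3) → {shift 1}; route can't share with bend (shift 1) → nothing is left.
So 2 shifts is not enough.
3 works (last occupied shift: shift 3): for example bend -> shift 1; press -> shift 1; anneal -> shift 2; finish -> shift 2; turn -> shift 2; route -> shift 3.

3 shifts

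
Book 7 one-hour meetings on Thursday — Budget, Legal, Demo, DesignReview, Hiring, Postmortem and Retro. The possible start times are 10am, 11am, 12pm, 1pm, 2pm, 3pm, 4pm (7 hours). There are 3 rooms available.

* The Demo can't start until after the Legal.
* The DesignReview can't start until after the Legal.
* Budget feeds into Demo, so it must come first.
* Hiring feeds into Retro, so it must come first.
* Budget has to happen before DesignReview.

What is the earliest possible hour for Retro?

Precedence pushes Retro to at least 11am.
Retro at 11am is achievable: Hiring -> 10am; Postmortem -> 12pm; Retro -> 11am; DesignReview -> 11am; Demo -> 11am; Legal -> 10am; Budget -> 10am.

11am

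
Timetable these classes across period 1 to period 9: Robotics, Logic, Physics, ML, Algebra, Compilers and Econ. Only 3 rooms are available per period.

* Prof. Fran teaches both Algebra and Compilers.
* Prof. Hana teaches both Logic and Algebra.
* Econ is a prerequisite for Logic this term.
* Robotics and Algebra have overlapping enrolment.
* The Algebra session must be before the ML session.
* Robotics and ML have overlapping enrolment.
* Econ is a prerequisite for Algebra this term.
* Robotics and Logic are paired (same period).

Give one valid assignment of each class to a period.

Robotics in period 3, Econ in period 1, Physics in period 1, Logic in period 3, Algebra in period 2, ML in period 4, Compilers in period 1

Checking: Algebra(period 2) before ML(period 4); Econ(period 1) before Algebra(period 2); Econ(period 1) before Logic(period 3); Logic(period 3) != Algebra(period 2); Robotics(period 3) != ML(period 4); Robotics(period 3) != Algebra(period 2); Algebra(period 2) != Compilers(period 1); Robotics = Logic = period 3; max 3 per period (cap 3).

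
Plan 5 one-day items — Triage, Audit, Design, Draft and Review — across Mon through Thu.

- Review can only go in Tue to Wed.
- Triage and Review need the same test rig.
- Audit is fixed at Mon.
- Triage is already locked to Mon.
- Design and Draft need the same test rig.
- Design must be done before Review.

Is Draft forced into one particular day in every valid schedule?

No

Draft can be Mon (e.g. Audit in Mon, Design in Tue, Triage in Mon, Review in Wed, Draft in Mon) or Tue (e.g. Audit=Mon, Review=Tue, Draft=Tue, Design=Mon, Triage=Mon).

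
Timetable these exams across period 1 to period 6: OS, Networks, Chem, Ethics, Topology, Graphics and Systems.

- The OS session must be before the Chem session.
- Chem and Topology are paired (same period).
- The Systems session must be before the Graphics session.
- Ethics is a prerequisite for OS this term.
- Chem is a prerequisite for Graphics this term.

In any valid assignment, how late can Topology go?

Topology must be in the same period as Chem, which can't be before period 3, so Topology is at least period 3; Topology must be in the same period as Chem, which can't be after period 5, so Topology is at most period 5.
Topology at period 5 is achievable: Networks -> period 1, Graphics -> period 6, OS -> period 2, Ethics -> period 1, Topology -> period 5, Chem -> period 5, Systems -> period 1.

period 5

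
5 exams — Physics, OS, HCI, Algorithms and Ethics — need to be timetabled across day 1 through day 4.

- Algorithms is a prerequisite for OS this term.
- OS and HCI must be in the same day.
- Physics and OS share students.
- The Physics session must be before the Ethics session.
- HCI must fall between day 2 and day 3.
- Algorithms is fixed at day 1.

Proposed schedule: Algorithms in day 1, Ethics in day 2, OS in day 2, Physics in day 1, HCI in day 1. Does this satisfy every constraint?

The Physics session must be before the Ethics session — holds.
Algorithms is fixed at day 1 — holds.
HCI must fall between day 2 and day 3 — violated.
Physics and OS share students — holds.
OS and HCI must be in the same day — violated.
Algorithms is a prerequisite for OS this term — holds.

Invalid. HCI must fall between day 2 and day 3.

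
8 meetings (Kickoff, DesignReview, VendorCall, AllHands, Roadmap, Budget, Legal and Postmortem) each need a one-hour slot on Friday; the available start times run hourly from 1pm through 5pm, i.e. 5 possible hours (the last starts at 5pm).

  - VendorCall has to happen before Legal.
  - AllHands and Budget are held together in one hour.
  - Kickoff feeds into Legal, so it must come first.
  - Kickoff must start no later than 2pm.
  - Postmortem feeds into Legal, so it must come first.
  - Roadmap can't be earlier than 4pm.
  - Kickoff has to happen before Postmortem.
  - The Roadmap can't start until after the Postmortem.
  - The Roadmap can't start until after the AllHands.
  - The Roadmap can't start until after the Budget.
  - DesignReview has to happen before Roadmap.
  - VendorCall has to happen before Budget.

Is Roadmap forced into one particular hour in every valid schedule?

Roadmap can be 4pm (e.g. VendorCall in 1pm; Postmortem in 2pm; Budget in 2pm; Legal in 3pm; DesignReview in 1pm; Kickoff in 1pm; AllHands in 2pm; Roadmap in 4pm) or 5pm (e.g. AllHands=2pm; Budget=2pm; Legal=3pm; Kickoff=1pm; DesignReview=1pm; Postmortem=2pm; Roadmap=5pm; VendorCall=1pm).

No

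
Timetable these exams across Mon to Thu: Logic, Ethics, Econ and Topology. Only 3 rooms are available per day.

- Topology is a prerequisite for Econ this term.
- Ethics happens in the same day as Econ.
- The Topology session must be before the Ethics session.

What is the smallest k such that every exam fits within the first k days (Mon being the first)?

The precedence chain requires at least 2 distinct days.
With at most 3 per day and 4 exams, at least 2 days are needed.
2 works (last occupied day: Tue): for example Econ=Tue, Ethics=Tue, Topology=Mon, Logic=Mon.

2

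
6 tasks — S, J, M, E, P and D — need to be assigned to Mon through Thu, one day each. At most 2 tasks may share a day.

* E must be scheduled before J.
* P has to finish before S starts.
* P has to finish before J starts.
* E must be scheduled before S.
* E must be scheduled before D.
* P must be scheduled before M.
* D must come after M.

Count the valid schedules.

33

Splitting on S: it can be Tue (7), Wed (13), Thu (13). Listing each branch's schedules as (J, M, E, P, D):
S=Tue: (Tue,Wed,Mon,Mon,Thu) (Wed,Tue,Mon,Mon,Wed) (Wed,Tue,Mon,Mon,Thu) (Wed,Wed,Mon,Mon,Thu) (Thu,Tue,Mon,Mon,Wed) (Thu,Tue,Mon,Mon,Thu) (Thu,Wed,Mon,Mon,Thu) — 7.
S=Wed: (Tue,Tue,Mon,Mon,Wed) (Tue,Tue,Mon,Mon,Thu) (Tue,Wed,Mon,Mon,Thu) (Wed,Tue,Mon,Mon,Thu) (Wed,Tue,Tue,Mon,Thu) (Thu,Tue,Mon,Mon,Wed) (Thu,Tue,Mon,Mon,Thu) (Thu,Tue,Tue,Mon,Wed) (Thu,Tue,Tue,Mon,Thu) (Thu,Wed,Mon,Mon,Thu) (Thu,Wed,Mon,Tue,Thu) (Thu,Wed,Tue,Mon,Thu) (Thu,Wed,Tue,Tue,Thu) — 13.
S=Thu: (Tue,Tue,Mon,Mon,Wed) (Tue,Tue,Mon,Mon,Thu) (Tue,Wed,Mon,Mon,Thu) (Wed,Tue,Mon,Mon,Wed) (Wed,Tue,Mon,Mon,Thu) (Wed,Tue,Tue,Mon,Wed) (Wed,Tue,Tue,Mon,Thu) (Wed,Wed,Mon,Mon,Thu) (Wed,Wed,Mon,Tue,Thu) (Wed,Wed,Tue,Mon,Thu) (Wed,Wed,Tue,Tue,Thu) (Thu,Tue,Mon,Mon,Wed) (Thu,Tue,Tue,Mon,Wed) — 13.
Summing: 7 + 13 + 13 = 33.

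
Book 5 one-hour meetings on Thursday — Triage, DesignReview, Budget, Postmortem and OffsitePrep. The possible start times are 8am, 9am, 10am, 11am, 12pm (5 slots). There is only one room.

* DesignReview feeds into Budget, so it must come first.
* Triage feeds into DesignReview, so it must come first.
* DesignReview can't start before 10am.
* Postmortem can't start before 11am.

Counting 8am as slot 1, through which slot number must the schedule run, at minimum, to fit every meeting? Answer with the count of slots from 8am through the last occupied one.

5 slots

The precedence chain requires at least 3 distinct slots.
With at most 1 per slot and 5 meetings, at least 5 slots are needed.
Postmortem can't be placed before 11am — that is slot 4 counting from 8am — so the schedule must run through at least 4 slots.
5 works (last occupied slot: 12pm): for example Budget=12pm, Triage=8am, Postmortem=11am, OffsitePrep=9am, DesignReview=10am.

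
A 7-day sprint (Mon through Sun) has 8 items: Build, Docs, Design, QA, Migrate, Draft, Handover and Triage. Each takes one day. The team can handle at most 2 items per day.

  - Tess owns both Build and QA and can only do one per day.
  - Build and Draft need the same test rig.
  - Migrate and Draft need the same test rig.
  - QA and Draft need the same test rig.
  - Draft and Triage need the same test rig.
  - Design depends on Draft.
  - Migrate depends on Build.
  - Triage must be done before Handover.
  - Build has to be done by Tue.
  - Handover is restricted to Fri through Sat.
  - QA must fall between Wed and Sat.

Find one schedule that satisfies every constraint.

Migrate=Thu; Build=Mon; Handover=Fri; Docs=Tue; Draft=Tue; QA=Wed; Design=Wed; Triage=Mon

Checking: Build(Mon) before Migrate(Thu); Triage(Mon) before Handover(Fri); Draft(Tue) before Design(Wed); Migrate(Thu) != Draft(Tue); QA(Wed) != Draft(Tue); Draft(Tue) != Triage(Mon); Build(Mon) != QA(Wed); Build(Mon) != Draft(Tue); Handover=Fri in [Fri,Sat]; Build=Mon in [Mon,Tue]; QA=Wed in [Wed,Sat]; max 2 per day (cap 2).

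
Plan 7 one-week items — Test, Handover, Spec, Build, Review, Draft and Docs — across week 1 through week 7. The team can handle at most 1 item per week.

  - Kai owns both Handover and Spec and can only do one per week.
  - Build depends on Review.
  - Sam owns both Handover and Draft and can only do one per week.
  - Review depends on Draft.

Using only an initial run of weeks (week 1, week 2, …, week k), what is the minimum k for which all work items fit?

7

The precedence chain requires at least 3 distinct weeks.
With at most 1 per week and 7 work items, at least 7 weeks are needed.
7 works (last occupied week: week 7): for example Review -> week 2; Handover -> week 5; Build -> week 3; Test -> week 4; Docs -> week 7; Draft -> week 1; Spec -> week 6.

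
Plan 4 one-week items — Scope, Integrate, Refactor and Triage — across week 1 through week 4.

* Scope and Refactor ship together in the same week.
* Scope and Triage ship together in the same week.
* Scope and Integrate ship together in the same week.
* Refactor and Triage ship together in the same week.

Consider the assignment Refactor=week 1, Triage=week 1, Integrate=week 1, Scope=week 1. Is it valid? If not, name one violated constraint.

Scope and Refactor ship together in the same week — holds.
Scope and Integrate ship together in the same week — holds.
Scope and Triage ship together in the same week — holds.
Refactor and Triage ship together in the same week — holds.

Valid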